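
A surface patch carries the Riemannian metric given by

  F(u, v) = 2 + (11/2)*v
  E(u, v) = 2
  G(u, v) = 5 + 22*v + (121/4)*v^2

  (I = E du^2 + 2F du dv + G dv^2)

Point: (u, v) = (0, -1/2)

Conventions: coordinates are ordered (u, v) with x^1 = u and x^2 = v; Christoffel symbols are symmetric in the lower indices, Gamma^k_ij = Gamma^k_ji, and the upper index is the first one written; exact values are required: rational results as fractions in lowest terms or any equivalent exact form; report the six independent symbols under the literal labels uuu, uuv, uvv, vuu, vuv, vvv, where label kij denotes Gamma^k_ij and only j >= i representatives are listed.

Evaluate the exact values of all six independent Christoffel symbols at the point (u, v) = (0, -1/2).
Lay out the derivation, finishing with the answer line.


E = 2, F = -3/4, G = 25/16 at the point
E_u = 0, E_v = 0, F_u = 0, F_v = 11/2, G_u = 0, G_v = -33/4
EG - F^2 = 41/16;  g^inv = (16/41) * [[25/16, 3/4], [3/4, 2]]
first-kind symbols [ij,l] = (1/2)(d_i g_jl + d_j g_il - d_l g_ij): [uu,u] = E_u/2 = 0, [uu,v] = F_u - E_v/2 = 0, [uv,u] = E_v/2 = 0, [uv,v] = G_u/2 = 0, [vv,u] = F_v - G_u/2 = 11/2, [vv,v] = G_v/2 = -33/8
Gamma^u_ij = (G*[ij,u] - F*[ij,v])/(EG - F^2), Gamma^v_ij = (E*[ij,v] - F*[ij,u])/(EG - F^2)

Answer: Gamma_uuu = 0, Gamma_uuv = 0, Gamma_uvv = 88/41, Gamma_vuu = 0, Gamma_vuv = 0, Gamma_vvv = -66/41


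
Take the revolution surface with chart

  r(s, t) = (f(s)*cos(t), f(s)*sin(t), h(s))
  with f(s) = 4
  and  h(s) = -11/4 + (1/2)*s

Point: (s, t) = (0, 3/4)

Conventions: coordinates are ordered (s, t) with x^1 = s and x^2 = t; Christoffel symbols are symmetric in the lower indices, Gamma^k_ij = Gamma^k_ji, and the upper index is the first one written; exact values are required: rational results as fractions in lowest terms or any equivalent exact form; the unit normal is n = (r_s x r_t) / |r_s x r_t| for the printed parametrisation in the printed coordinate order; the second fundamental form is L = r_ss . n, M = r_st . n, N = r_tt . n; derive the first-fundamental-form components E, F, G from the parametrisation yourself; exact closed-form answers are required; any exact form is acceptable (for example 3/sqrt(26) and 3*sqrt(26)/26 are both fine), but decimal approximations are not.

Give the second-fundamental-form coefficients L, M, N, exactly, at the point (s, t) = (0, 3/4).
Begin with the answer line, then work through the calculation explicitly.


Answer: L = 0, M = 0, N = 4

f = 4, f' = 0, f'' = 0, h' = 1/2, h'' = 0
E = 1/4, F = 0, G = 16; answer radicand W^2 = 1/4
unnormalised second-form numerators: l = 0, m = 0, n = 2; L = l/sqrt(1/4), and similarly M = m/sqrt(W^2), N = n/sqrt(W^2)


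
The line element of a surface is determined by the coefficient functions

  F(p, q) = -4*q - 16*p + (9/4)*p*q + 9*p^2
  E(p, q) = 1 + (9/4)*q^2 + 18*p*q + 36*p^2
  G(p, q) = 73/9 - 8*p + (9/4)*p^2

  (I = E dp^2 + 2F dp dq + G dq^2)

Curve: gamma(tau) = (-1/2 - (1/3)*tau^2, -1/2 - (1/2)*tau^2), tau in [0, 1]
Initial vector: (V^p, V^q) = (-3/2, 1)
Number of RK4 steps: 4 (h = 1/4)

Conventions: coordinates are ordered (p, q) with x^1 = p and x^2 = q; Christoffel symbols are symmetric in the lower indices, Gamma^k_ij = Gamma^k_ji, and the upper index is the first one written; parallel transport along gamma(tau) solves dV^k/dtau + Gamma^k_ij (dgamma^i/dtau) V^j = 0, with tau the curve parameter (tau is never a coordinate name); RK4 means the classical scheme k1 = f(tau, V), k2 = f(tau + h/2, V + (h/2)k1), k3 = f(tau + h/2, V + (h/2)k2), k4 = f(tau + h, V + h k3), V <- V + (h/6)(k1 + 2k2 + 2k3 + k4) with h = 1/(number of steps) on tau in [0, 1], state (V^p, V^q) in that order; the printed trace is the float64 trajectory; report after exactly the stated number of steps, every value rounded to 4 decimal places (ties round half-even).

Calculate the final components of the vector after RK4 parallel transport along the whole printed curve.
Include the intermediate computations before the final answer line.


gamma'(tau) = (-(2/3)*tau, -tau); f(tau, V)^k = -Gamma^k_ij(gamma(tau)) gamma'^i(tau) V^j; h = 1/4; intermediate values shown to 6 dp
curve data and Christoffel symbols at the stage parameters:
  tau = 0.000000: gamma = (-0.500000, -0.500000), gamma' = (0.000000, 0.000000); Gamma_ppp = -0.841558, Gamma_ppq = -0.210390, Gamma_pqq = 0.000000, Gamma_qpp = -0.766753, Gamma_qpq = -0.191688, Gamma_qqq = 0.000000
  tau = 0.125000: gamma = (-0.505208, -0.507812), gamma' = (-0.083333, -0.125000); Gamma_ppp = -0.839348, Gamma_ppq = -0.209837, Gamma_pqq = 0.000000, Gamma_qpp = -0.757805, Gamma_qpq = -0.189451, Gamma_qqq = 0.000000
  tau = 0.250000: gamma = (-0.520833, -0.531250), gamma' = (-0.166667, -0.250000); Gamma_ppp = -0.832398, Gamma_ppq = -0.208099, Gamma_pqq = 0.000000, Gamma_qpp = -0.731803, Gamma_qpq = -0.182951, Gamma_qqq = 0.000000
  tau = 0.375000: gamma = (-0.546875, -0.570312), gamma' = (-0.250000, -0.375000); Gamma_ppp = -0.819924, Gamma_ppq = -0.204981, Gamma_pqq = 0.000000, Gamma_qpp = -0.691142, Gamma_qpq = -0.172785, Gamma_qqq = 0.000000
  tau = 0.500000: gamma = (-0.583333, -0.625000), gamma' = (-0.333333, -0.500000); Gamma_ppp = -0.801118, Gamma_ppq = -0.200279, Gamma_pqq = 0.000000, Gamma_qpp = -0.639390, Gamma_qpq = -0.159847, Gamma_qqq = 0.000000
  tau = 0.625000: gamma = (-0.630208, -0.695312), gamma' = (-0.416667, -0.625000); Gamma_ppp = -0.775609, Gamma_ppq = -0.193902, Gamma_pqq = 0.000000, Gamma_qpp = -0.580712, Gamma_qpq = -0.145178, Gamma_qqq = 0.000000
  tau = 0.750000: gamma = (-0.687500, -0.781250), gamma' = (-0.500000, -0.750000); Gamma_ppp = -0.743743, Gamma_ppq = -0.185936, Gamma_pqq = 0.000000, Gamma_qpp = -0.519231, Gamma_qpq = -0.129808, Gamma_qqq = 0.000000
  tau = 0.875000: gamma = (-0.755208, -0.882812), gamma' = (-0.583333, -0.875000); Gamma_ppp = -0.706577, Gamma_ppq = -0.176644, Gamma_pqq = 0.000000, Gamma_qpp = -0.458482, Gamma_qpq = -0.114620, Gamma_qqq = 0.000000
  tau = 1.000000: gamma = (-0.833333, -1.000000), gamma' = (-0.666667, -1.000000); Gamma_ppp = -0.665639, Gamma_ppq = -0.166410, Gamma_pqq = 0.000000, Gamma_qpp = -0.401090, Gamma_qpq = -0.100273, Gamma_qqq = 0.000000
step 0: V^p = -1.5000, V^q = 1.0000
step 1: k1 = (0.000000, 0.000000), k2 = (0.126777, 0.114460), k3 = (0.125002, 0.112858), k4 = (0.244514, 0.214964); V <- V + (h/6)(k1 + 2k2 + 2k3 + k4): V^p = -1.4688, V^q = 1.0279
step 2: k1 = (0.244540, 0.214987), k2 = (0.351321, 0.296140), k3 = (0.347039, 0.292531), k4 = (0.433963, 0.346355); V <- V + (h/6)(k1 + 2k2 + 2k3 + k4): V^p = -1.3824, V^q = 1.1003
step 3: k1 = (0.434116, 0.346477), k2 = (0.497754, 0.372677), k3 = (0.493954, 0.369833), k4 = (0.532800, 0.371964); V <- V + (h/6)(k1 + 2k2 + 2k3 + k4): V^p = -1.2594, V^q = 1.1922
step 4: k1 = (0.533145, 0.372206), k2 = (0.548357, 0.355816), k3 = (0.547490, 0.355254), k4 = (0.542841, 0.327097); V <- V + (h/6)(k1 + 2k2 + 2k3 + k4): V^p = -1.1233, V^q = 1.2805

Answer: V^p = -1.1233, V^q = 1.2805


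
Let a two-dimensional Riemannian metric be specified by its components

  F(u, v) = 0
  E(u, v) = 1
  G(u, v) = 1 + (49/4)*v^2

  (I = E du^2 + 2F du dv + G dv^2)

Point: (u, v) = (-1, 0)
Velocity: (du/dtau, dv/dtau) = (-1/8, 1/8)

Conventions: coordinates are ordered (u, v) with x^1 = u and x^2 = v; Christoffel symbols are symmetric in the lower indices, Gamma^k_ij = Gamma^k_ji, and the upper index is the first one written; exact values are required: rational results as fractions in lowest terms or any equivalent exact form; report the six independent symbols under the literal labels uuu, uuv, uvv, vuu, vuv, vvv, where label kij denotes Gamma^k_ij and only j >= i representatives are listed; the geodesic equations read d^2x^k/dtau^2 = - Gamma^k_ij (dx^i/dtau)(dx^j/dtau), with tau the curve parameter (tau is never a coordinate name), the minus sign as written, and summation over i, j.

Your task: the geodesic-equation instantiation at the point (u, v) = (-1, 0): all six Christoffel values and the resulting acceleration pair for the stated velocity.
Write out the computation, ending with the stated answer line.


E = 1, F = 0, G = 1 at the point
E_u = 0, E_v = 0, F_u = 0, F_v = 0, G_u = 0, G_v = 0
EG - F^2 = 1;  g^inv = (1) * [[1, 0], [0, 1]]
first-kind symbols [ij,l] = (1/2)(d_i g_jl + d_j g_il - d_l g_ij): [uu,u] = E_u/2 = 0, [uu,v] = F_u - E_v/2 = 0, [uv,u] = E_v/2 = 0, [uv,v] = G_u/2 = 0, [vv,u] = F_v - G_u/2 = 0, [vv,v] = G_v/2 = 0
Gamma^u_ij = (G*[ij,u] - F*[ij,v])/(EG - F^2), Gamma^v_ij = (E*[ij,v] - F*[ij,u])/(EG - F^2)
Gamma_uuu = 0, Gamma_uuv = 0, Gamma_uvv = 0, Gamma_vuu = 0, Gamma_vuv = 0, Gamma_vvv = 0
d^2u/dtau^2 = -(Gamma_uuu*(-1/8)^2 + 2*Gamma_uuv*(-1/8)*(1/8) + Gamma_uvv*(1/8)^2) = 0
d^2v/dtau^2 = -(Gamma_vuu*(-1/8)^2 + 2*Gamma_vuv*(-1/8)*(1/8) + Gamma_vvv*(1/8)^2) = 0

Answer: Gamma_uuu = 0, Gamma_uuv = 0, Gamma_uvv = 0, Gamma_vuu = 0, Gamma_vuv = 0, Gamma_vvv = 0; accelerations (d^2u/dtau^2, d^2v/dtau^2) = (0, 0)


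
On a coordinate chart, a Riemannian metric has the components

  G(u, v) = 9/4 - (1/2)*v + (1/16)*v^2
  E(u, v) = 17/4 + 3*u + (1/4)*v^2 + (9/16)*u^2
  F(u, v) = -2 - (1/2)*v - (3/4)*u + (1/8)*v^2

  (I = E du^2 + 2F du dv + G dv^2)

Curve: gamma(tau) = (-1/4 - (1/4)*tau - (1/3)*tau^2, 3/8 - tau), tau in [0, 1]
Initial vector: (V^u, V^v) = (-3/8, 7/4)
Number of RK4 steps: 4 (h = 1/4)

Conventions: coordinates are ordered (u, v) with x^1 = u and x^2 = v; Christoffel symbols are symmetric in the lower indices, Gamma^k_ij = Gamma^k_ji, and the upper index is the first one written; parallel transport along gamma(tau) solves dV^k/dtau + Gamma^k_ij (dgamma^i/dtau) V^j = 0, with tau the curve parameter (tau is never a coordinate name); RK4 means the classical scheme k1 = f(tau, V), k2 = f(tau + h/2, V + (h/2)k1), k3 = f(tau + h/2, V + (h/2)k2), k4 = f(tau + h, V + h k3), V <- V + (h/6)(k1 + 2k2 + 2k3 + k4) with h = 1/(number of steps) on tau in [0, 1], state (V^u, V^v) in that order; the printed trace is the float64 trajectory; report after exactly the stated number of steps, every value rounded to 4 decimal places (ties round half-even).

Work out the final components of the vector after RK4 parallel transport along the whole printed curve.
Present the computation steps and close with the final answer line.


gamma'(tau) = (-1/4 - (2/3)*tau, -1); f(tau, V)^k = -Gamma^k_ij(gamma(tau)) gamma'^i(tau) V^j; h = 1/4; intermediate values shown to 6 dp
curve data and Christoffel symbols at the stage parameters:
  tau = 0.000000: gamma = (-0.250000, 0.375000), gamma' = (-0.250000, -1.000000); Gamma_uuu = 0.329853, Gamma_uuv = 0.056039, Gamma_uvv = -0.372452, Gamma_vuu = -0.091654, Gamma_vuv = 0.053635, Gamma_vvv = -0.465855
  tau = 0.125000: gamma = (-0.286458, 0.250000), gamma' = (-0.333333, -1.000000); Gamma_uuu = 0.349689, Gamma_uuv = 0.035663, Gamma_uvv = -0.369145, Gamma_vuu = -0.069177, Gamma_vuv = 0.031868, Gamma_vvv = -0.439952
  tau = 0.250000: gamma = (-0.333333, 0.125000), gamma' = (-0.416667, -1.000000); Gamma_uuu = 0.366322, Gamma_uuv = 0.017184, Gamma_uvv = -0.367943, Gamma_vuu = -0.053922, Gamma_vuv = 0.014217, Gamma_vvv = -0.415068
  tau = 0.375000: gamma = (-0.390625, 0.000000), gamma' = (-0.500000, -1.000000); Gamma_uuu = 0.380586, Gamma_uuv = 0.000000, Gamma_uvv = -0.369032, Gamma_vuu = -0.044590, Gamma_vuv = 0.000000, Gamma_vvv = -0.391088
  tau = 0.500000: gamma = (-0.458333, -0.125000), gamma' = (-0.583333, -1.000000); Gamma_uuu = 0.393121, Gamma_uuv = -0.016432, Gamma_uvv = -0.372609, Gamma_vuu = -0.040191, Gamma_vuv = -0.011306, Gamma_vvv = -0.367815
  tau = 0.625000: gamma = (-0.536458, -0.250000), gamma' = (-0.666667, -1.000000); Gamma_uuu = 0.404411, Gamma_uuv = -0.032618, Gamma_uvv = -0.378921, Gamma_vuu = -0.039977, Gamma_vuv = -0.020085, Gamma_vvv = -0.344984
  tau = 0.750000: gamma = (-0.625000, -0.375000), gamma' = (-0.750000, -1.000000); Gamma_uuu = 0.414808, Gamma_uuv = -0.049060, Gamma_uvv = -0.388282, Gamma_vuu = -0.043390, Gamma_vuv = -0.026596, Gamma_vvv = -0.322270
  tau = 0.875000: gamma = (-0.723958, -0.500000), gamma' = (-0.833333, -1.000000); Gamma_uuu = 0.424550, Gamma_uuv = -0.066282, Gamma_uvv = -0.401112, Gamma_vuu = -0.050016, Gamma_vuv = -0.030979, Gamma_vvv = -0.299278
  tau = 1.000000: gamma = (-0.833333, -0.625000), gamma' = (-0.916667, -1.000000); Gamma_uuu = 0.433763, Gamma_uuv = -0.084869, Gamma_uvv = -0.417971, Gamma_vuu = -0.059552, Gamma_vuv = -0.033255, Gamma_vvv = -0.275521
step 0: V^u = -0.3750, V^v = 1.7500
step 1: k1 = (-0.679213, -0.803301), k2 = (-0.659336, -0.712267), k3 = (-0.663023, -0.717130), k4 = (-0.658519, -0.638188); V <- V + (h/6)(k1 + 2k2 + 2k3 + k4): V^u = -0.5409, V^v = 1.5708
step 2: k1 = (-0.658587, -0.638229), k2 = (-0.668844, -0.569234), k3 = (-0.672270, -0.572578), k4 = (-0.696589, -0.509898); V <- V + (h/6)(k1 + 2k2 + 2k3 + k4): V^u = -0.7092, V^v = 1.4278
step 3: k1 = (-0.696682, -0.509951), k2 = (-0.735245, -0.451640), k3 = (-0.739308, -0.454027), k4 = (-0.792955, -0.396916); V <- V + (h/6)(k1 + 2k2 + 2k3 + k4): V^u = -0.8941, V^v = 1.3146
step 4: k1 = (-0.793092, -0.396994), k2 = (-0.862823, -0.339058), k3 = (-0.868634, -0.340779), k4 = (-0.957032, -0.278577); V <- V + (h/6)(k1 + 2k2 + 2k3 + k4): V^u = -1.1113, V^v = 1.2298

Answer: V^u = -1.1113, V^v = 1.2298


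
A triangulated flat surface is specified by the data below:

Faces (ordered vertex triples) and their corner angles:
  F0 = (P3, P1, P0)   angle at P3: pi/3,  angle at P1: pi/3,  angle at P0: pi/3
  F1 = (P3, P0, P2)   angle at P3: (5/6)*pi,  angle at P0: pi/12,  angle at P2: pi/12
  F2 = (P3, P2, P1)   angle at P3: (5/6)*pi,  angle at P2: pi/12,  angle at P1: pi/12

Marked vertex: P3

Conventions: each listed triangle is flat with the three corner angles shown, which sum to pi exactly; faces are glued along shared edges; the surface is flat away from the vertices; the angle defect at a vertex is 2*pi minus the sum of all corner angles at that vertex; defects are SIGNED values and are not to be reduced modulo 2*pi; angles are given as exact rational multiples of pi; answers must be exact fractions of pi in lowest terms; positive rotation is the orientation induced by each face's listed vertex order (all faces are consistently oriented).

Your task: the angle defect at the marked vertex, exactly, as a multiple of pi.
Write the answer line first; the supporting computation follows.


Answer: defect(P3) = 0

Sum of corner angles at P3: 2*pi
defect = 2*pi - 2*pi


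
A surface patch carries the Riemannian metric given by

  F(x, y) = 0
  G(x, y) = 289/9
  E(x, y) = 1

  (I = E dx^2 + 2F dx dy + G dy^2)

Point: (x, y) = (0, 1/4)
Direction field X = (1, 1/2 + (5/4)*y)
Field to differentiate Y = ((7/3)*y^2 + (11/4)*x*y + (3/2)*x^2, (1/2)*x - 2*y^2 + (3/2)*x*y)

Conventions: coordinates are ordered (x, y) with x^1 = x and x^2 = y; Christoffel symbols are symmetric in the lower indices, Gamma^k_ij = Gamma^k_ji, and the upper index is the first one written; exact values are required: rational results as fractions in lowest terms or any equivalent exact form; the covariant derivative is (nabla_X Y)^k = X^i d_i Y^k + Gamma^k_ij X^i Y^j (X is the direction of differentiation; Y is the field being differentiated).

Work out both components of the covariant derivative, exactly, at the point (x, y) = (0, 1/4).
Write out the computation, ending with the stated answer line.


E = 1, F = 0, G = 289/9 at the point
E_x = 0, E_y = 0, F_x = 0, F_y = 0, G_x = 0, G_y = 0
EG - F^2 = 289/9;  g^inv = (9/289) * [[289/9, 0], [0, 1]]
first-kind symbols [ij,l] = (1/2)(d_i g_jl + d_j g_il - d_l g_ij): [xx,x] = E_x/2 = 0, [xx,y] = F_x - E_y/2 = 0, [xy,x] = E_y/2 = 0, [xy,y] = G_x/2 = 0, [yy,x] = F_y - G_x/2 = 0, [yy,y] = G_y/2 = 0
Gamma^x_ij = (G*[ij,x] - F*[ij,y])/(EG - F^2), Gamma^y_ij = (E*[ij,y] - F*[ij,x])/(EG - F^2)
Gamma_xxx = 0, Gamma_xxy = 0, Gamma_xyy = 0, Gamma_yxx = 0, Gamma_yxy = 0, Gamma_yyy = 0
X = (1, 13/16), Y = (7/48, -1/8) at the point

Answer: (nabla_X Y)^x = 157/96, (nabla_X Y)^y = 1/16


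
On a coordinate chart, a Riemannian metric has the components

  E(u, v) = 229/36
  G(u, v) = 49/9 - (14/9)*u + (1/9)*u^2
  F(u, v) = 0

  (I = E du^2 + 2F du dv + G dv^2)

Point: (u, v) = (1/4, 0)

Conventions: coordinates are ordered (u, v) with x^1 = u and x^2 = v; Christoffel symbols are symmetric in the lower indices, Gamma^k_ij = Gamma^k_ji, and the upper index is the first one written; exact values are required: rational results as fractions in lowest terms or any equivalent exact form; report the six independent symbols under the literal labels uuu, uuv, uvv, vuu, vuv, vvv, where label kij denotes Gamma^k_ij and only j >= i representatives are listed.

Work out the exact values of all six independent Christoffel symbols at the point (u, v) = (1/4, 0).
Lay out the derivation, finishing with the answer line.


E = 229/36, F = 0, G = 81/16 at the point
E_u = 0, E_v = 0, F_u = 0, F_v = 0, G_u = -3/2, G_v = 0
EG - F^2 = 2061/64;  g^inv = (64/2061) * [[81/16, 0], [0, 229/36]]
first-kind symbols [ij,l] = (1/2)(d_i g_jl + d_j g_il - d_l g_ij): [uu,u] = E_u/2 = 0, [uu,v] = F_u - E_v/2 = 0, [uv,u] = E_v/2 = 0, [uv,v] = G_u/2 = -3/4, [vv,u] = F_v - G_u/2 = 3/4, [vv,v] = G_v/2 = 0
Gamma^u_ij = (G*[ij,u] - F*[ij,v])/(EG - F^2), Gamma^v_ij = (E*[ij,v] - F*[ij,u])/(EG - F^2)

Answer: Gamma_uuu = 0, Gamma_uuv = 0, Gamma_uvv = 27/229, Gamma_vuu = 0, Gamma_vuv = -4/27, Gamma_vvv = 0


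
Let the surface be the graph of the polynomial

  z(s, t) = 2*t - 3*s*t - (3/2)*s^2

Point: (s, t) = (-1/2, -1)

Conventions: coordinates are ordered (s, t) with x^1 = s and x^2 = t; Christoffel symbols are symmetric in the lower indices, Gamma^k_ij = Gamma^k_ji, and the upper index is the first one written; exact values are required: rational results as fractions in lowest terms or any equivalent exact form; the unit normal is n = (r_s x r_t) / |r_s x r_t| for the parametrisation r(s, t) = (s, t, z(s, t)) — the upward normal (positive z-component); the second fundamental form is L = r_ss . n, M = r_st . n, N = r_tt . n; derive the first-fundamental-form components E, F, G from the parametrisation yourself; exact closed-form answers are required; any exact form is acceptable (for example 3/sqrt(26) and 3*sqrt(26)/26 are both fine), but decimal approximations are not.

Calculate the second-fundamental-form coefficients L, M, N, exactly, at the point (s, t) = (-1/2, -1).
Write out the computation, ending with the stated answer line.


z_s = 9/2, z_t = 7/2, z_ss = -3, z_st = -3, z_tt = 0
E = 85/4, F = 63/4, G = 53/4; answer radicand W^2 = 67/2
unnormalised second-form numerators: l = -3, m = -3, n = 0; L = l/sqrt(67/2), and similarly M = m/sqrt(W^2), N = n/sqrt(W^2)

Answer: L = -3*sqrt(134)/67, M = -3*sqrt(134)/67, N = 0


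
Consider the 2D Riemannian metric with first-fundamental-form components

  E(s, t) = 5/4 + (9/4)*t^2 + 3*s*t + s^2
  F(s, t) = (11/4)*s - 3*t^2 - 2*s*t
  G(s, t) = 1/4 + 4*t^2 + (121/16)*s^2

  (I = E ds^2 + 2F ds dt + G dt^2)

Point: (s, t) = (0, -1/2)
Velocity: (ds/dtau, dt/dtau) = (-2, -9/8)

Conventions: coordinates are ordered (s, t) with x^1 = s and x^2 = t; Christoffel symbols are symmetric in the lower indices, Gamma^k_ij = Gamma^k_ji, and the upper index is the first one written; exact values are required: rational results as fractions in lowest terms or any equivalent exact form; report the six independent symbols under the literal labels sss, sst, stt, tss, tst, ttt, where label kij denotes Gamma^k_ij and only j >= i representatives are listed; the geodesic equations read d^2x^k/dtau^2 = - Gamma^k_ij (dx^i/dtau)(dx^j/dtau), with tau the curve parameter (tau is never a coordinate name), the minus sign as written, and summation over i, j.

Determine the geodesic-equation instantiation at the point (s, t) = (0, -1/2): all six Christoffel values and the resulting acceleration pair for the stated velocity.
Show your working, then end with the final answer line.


E = 29/16, F = -3/4, G = 5/4 at the point
E_s = -3/2, E_t = -9/4, F_s = 15/4, F_t = 3, G_s = 0, G_t = -4
EG - F^2 = 109/64;  g^inv = (64/109) * [[5/4, 3/4], [3/4, 29/16]]
first-kind symbols [ij,l] = (1/2)(d_i g_jl + d_j g_il - d_l g_ij): [ss,s] = E_s/2 = -3/4, [ss,t] = F_s - E_t/2 = 39/8, [st,s] = E_t/2 = -9/8, [st,t] = G_s/2 = 0, [tt,s] = F_t - G_s/2 = 3, [tt,t] = G_t/2 = -2
Gamma^s_ij = (G*[ij,s] - F*[ij,t])/(EG - F^2), Gamma^t_ij = (E*[ij,t] - F*[ij,s])/(EG - F^2)
Gamma_sss = 174/109, Gamma_sst = -90/109, Gamma_stt = 144/109, Gamma_tss = 1059/218, Gamma_tst = -54/109, Gamma_ttt = -88/109
d^2s/dtau^2 = -(Gamma_sss*(-2)^2 + 2*Gamma_sst*(-2)*(-9/8) + Gamma_stt*(-9/8)^2) = -1893/436
d^2t/dtau^2 = -(Gamma_tss*(-2)^2 + 2*Gamma_tst*(-2)*(-9/8) + Gamma_ttt*(-9/8)^2) = -14109/872

Answer: Gamma_sss = 174/109, Gamma_sst = -90/109, Gamma_stt = 144/109, Gamma_tss = 1059/218, Gamma_tst = -54/109, Gamma_ttt = -88/109; accelerations (d^2s/dtau^2, d^2t/dtau^2) = (-1893/436, -14109/872)


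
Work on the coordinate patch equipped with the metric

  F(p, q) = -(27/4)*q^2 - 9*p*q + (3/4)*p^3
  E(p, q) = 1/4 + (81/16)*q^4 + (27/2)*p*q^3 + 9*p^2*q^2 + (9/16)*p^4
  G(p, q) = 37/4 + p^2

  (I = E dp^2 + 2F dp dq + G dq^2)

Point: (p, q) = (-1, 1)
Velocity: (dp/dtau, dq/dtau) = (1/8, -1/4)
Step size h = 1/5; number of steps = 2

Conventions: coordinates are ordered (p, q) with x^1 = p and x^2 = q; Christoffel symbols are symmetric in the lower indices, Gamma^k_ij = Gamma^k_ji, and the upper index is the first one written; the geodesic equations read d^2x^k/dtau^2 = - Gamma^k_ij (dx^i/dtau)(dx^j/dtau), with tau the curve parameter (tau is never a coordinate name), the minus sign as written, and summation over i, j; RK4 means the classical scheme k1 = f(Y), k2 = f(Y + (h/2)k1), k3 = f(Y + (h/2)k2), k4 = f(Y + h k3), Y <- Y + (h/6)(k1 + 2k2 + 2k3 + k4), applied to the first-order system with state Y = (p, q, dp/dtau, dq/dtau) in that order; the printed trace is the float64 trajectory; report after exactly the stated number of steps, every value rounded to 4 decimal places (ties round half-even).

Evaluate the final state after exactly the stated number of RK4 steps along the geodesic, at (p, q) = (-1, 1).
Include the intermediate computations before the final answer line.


f(Y) = (dp/dtau, dq/dtau, -Gamma^p_ij Y'^i Y'^j, -Gamma^q_ij Y'^i Y'^j) with the Gammas evaluated at the stage position; h = 0.200000; intermediate values shown to 6 dp
step 0: p = -1.0000, q = 1.0000, dp/dtau = 0.1250, dq/dtau = -0.2500
step 1:
  k1: at (p, q) = (-1.000000, 1.000000), (dp/dtau, dq/dtau) = (0.125000, -0.250000); Gamma_ppp = -2.208443, Gamma_ppq = -0.846966, Gamma_pqq = -3.029024, Gamma_qpp = -0.225594, Gamma_qpq = 0.026385, Gamma_qqq = 0.443272; k1 = (0.125000, -0.250000, 0.170886, -0.022531)
  k2: at (p, q) = (-0.987500, 0.975000), (dp/dtau, dq/dtau) = (0.142089, -0.252253); Gamma_ppp = -2.192248, Gamma_ppq = -0.822877, Gamma_pqq = -2.938298, Gamma_qpp = -0.211893, Gamma_qpq = 0.026260, Gamma_qqq = 0.438617; k2 = (0.142089, -0.252253, 0.172241, -0.021750)
  k3: at (p, q) = (-0.985791, 0.974775), (dp/dtau, dq/dtau) = (0.142224, -0.252175); Gamma_ppp = -2.193139, Gamma_ppq = -0.826414, Gamma_pqq = -2.971287, Gamma_qpp = -0.214933, Gamma_qpq = 0.026133, Gamma_qqq = 0.440698; k3 = (0.142224, -0.252175, 0.174034, -0.021803)
  k4: at (p, q) = (-0.971555, 0.949565), (dp/dtau, dq/dtau) = (0.159807, -0.254361); Gamma_ppp = -2.176271, Gamma_ppq = -0.803476, Gamma_pqq = -2.906392, Gamma_qpp = -0.205150, Gamma_qpq = 0.025199, Gamma_qqq = 0.435903; k4 = (0.159807, -0.254361, 0.178299, -0.020915)
  Y <- Y + (h/6)(k1 + 2k2 + 2k3 + k4): p = -0.9716, q = 0.9496, dp/dtau = 0.1597, dq/dtau = -0.2544
step 2:
  k1: at (p, q) = (-0.971552, 0.949559), (dp/dtau, dq/dtau) = (0.159724, -0.254352); Gamma_ppp = -2.176267, Gamma_ppq = -0.803471, Gamma_pqq = -2.906372, Gamma_qpp = -0.205147, Gamma_qpq = 0.025199, Gamma_qqq = 0.435902; k1 = (0.159724, -0.254352, 0.178264, -0.020919)
  k2: at (p, q) = (-0.955580, 0.924124), (dp/dtau, dq/dtau) = (0.177551, -0.256444); Gamma_ppp = -2.158306, Gamma_ppq = -0.781764, Gamma_pqq = -2.866450, Gamma_qpp = -0.199061, Gamma_qpq = 0.023566, Gamma_qqq = 0.431162; k2 = (0.177551, -0.256444, 0.185356, -0.019933)
  k3: at (p, q) = (-0.953797, 0.923915), (dp/dtau, dq/dtau) = (0.178260, -0.256345); Gamma_ppp = -2.158902, Gamma_ppq = -0.785722, Gamma_pqq = -2.901795, Gamma_qpp = -0.202088, Gamma_qpq = 0.023544, Gamma_qqq = 0.433666; k3 = (0.178260, -0.256345, 0.187479, -0.019924)
  k4: at (p, q) = (-0.935900, 0.898290), (dp/dtau, dq/dtau) = (0.197220, -0.258336); Gamma_ppp = -2.139030, Gamma_ppq = -0.766059, Gamma_pqq = -2.891874, Gamma_qpp = -0.199750, Gamma_qpq = 0.021418, Gamma_qqq = 0.429764; k4 = (0.197220, -0.258336, 0.198136, -0.018730)
  Y <- Y + (h/6)(k1 + 2k2 + 2k3 + k4): p = -0.9359, q = 0.8983, dp/dtau = 0.1971, dq/dtau = -0.2583

Answer: p = -0.9359, q = 0.8983, dp/dtau = 0.1971, dq/dtau = -0.2583


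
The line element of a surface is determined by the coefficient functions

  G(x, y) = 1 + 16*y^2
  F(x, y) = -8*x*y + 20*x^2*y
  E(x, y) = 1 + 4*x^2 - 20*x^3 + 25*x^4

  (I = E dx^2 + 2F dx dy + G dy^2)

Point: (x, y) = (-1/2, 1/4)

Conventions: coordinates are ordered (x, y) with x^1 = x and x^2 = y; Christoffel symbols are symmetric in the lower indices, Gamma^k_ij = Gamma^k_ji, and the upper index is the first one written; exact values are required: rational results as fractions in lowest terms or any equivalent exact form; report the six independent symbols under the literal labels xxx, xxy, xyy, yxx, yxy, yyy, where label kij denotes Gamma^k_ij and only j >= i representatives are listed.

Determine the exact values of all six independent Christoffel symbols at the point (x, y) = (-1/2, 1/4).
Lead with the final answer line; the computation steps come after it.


Answer: Gamma_xxx = -252/113, Gamma_xxy = 0, Gamma_xyy = 144/113, Gamma_yxx = -112/113, Gamma_yxy = 0, Gamma_yyy = 64/113

E = 97/16, F = 9/4, G = 2 at the point
E_x = -63/2, E_y = 0, F_x = -7, F_y = 9, G_x = 0, G_y = 8
EG - F^2 = 113/16;  g^inv = (16/113) * [[2, -9/4], [-9/4, 97/16]]
first-kind symbols [ij,l] = (1/2)(d_i g_jl + d_j g_il - d_l g_ij): [xx,x] = E_x/2 = -63/4, [xx,y] = F_x - E_y/2 = -7, [xy,x] = E_y/2 = 0, [xy,y] = G_x/2 = 0, [yy,x] = F_y - G_x/2 = 9, [yy,y] = G_y/2 = 4
Gamma^x_ij = (G*[ij,x] - F*[ij,y])/(EG - F^2), Gamma^y_ij = (E*[ij,y] - F*[ij,x])/(EG - F^2)


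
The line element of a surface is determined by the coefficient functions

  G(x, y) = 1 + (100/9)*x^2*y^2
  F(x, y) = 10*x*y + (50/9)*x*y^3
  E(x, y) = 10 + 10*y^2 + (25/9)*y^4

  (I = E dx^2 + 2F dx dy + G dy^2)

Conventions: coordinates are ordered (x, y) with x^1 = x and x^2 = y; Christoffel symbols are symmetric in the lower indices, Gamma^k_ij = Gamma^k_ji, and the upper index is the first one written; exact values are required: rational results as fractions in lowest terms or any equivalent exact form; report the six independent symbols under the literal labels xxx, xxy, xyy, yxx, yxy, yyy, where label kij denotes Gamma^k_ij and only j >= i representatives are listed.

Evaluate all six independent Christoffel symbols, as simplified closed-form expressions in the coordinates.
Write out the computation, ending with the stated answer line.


E = 10 + 10*y^2 + (25/9)*y^4; F = 10*x*y + (50/9)*x*y^3; G = 1 + (100/9)*x^2*y^2
Gamma^k_ij = (1/2) g^{kl} (d_i g_jl + d_j g_il - d_l g_ij), with g^inv = (1/(EG-F^2)) [[G, -F], [-F, E]]
first partials: E_x = 0, E_y = 20*y + (100/9)*y^3, F_x = 10*y + (50/9)*y^3, F_y = 10*x + (50/3)*x*y^2, G_x = (200/9)*x*y^2, G_y = (200/9)*x^2*y
D = EG - F^2 = 10 + 10*y^2 + (25/9)*y^4 + (100/9)*x^2*y^2
expanded: Gamma^x_xx = (G E_x - 2F F_x + F E_y)/(2D), Gamma^x_xy = (G E_y - F G_x)/(2D), Gamma^x_yy = (2G F_y - G G_x - F G_y)/(2D), Gamma^y_xx = (2E F_x - E E_y - F E_x)/(2D), Gamma^y_xy = (E G_x - F E_y)/(2D), Gamma^y_yy = (E G_y - 2F F_y + F G_x)/(2D); substitute and cancel common factors

Answer: Gamma_xxx = 0, Gamma_xxy = (10*y^3 + 18*y)/(20*x^2*y^2 + 5*y^4 + 18*y^2 + 18), Gamma_xyy = (10*x*y^2 + 18*x)/(20*x^2*y^2 + 5*y^4 + 18*y^2 + 18), Gamma_yxx = 0, Gamma_yxy = 20*x*y^2/(20*x^2*y^2 + 5*y^4 + 18*y^2 + 18), Gamma_yyy = 20*x^2*y/(20*x^2*y^2 + 5*y^4 + 18*y^2 + 18)


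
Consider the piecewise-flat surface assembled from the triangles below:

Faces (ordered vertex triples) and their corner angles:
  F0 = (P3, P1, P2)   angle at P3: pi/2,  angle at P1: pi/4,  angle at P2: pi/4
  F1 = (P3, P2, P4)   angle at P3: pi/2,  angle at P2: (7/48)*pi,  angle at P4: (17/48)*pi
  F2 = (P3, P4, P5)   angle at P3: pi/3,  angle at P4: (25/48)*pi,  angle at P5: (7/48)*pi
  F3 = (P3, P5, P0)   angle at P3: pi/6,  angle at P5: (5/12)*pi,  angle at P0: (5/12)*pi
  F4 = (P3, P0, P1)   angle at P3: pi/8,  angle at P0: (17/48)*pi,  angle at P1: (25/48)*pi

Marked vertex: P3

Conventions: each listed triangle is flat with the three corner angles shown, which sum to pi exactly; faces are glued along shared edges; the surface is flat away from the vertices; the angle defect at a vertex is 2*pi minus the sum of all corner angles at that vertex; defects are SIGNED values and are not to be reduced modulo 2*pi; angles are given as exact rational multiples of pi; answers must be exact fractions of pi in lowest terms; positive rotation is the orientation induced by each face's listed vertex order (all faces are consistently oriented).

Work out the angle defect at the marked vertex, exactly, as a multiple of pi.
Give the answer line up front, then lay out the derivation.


Answer: defect(P3) = (3/8)*pi

Sum of corner angles at P3: (13/8)*pi
defect = 2*pi - (13/8)*pi


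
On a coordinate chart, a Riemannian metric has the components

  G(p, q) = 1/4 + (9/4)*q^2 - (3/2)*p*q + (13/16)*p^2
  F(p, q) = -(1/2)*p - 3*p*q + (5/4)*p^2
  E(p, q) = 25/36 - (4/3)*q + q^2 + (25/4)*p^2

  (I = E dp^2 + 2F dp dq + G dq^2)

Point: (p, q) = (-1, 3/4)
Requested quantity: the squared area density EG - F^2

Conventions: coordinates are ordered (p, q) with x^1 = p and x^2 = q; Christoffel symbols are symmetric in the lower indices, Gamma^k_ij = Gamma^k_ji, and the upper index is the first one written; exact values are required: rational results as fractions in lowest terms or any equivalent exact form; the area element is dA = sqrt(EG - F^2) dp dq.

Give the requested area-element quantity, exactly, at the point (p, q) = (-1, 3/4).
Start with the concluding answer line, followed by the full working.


Answer: EG - F^2 = 59621/9216

E = 937/144, F = 4, G = 221/64; EG - F^2 = 59621/9216


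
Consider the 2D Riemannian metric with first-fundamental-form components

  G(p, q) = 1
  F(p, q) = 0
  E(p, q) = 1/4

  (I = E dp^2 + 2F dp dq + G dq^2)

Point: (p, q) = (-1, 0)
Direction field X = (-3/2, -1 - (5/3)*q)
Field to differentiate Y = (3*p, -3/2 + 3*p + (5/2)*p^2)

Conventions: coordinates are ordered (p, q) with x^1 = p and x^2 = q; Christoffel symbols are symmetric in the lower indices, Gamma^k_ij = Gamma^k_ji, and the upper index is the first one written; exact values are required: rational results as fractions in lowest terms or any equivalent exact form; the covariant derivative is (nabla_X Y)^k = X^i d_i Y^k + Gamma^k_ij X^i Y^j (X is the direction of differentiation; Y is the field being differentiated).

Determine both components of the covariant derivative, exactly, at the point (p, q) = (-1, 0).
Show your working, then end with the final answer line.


E = 1/4, F = 0, G = 1 at the point
E_p = 0, E_q = 0, F_p = 0, F_q = 0, G_p = 0, G_q = 0
EG - F^2 = 1/4;  g^inv = (4) * [[1, 0], [0, 1/4]]
first-kind symbols [ij,l] = (1/2)(d_i g_jl + d_j g_il - d_l g_ij): [pp,p] = E_p/2 = 0, [pp,q] = F_p - E_q/2 = 0, [pq,p] = E_q/2 = 0, [pq,q] = G_p/2 = 0, [qq,p] = F_q - G_p/2 = 0, [qq,q] = G_q/2 = 0
Gamma^p_ij = (G*[ij,p] - F*[ij,q])/(EG - F^2), Gamma^q_ij = (E*[ij,q] - F*[ij,p])/(EG - F^2)
Gamma_ppp = 0, Gamma_ppq = 0, Gamma_pqq = 0, Gamma_qpp = 0, Gamma_qpq = 0, Gamma_qqq = 0
X = (-3/2, -1), Y = (-3, -2) at the point

Answer: (nabla_X Y)^p = -9/2, (nabla_X Y)^q = 3


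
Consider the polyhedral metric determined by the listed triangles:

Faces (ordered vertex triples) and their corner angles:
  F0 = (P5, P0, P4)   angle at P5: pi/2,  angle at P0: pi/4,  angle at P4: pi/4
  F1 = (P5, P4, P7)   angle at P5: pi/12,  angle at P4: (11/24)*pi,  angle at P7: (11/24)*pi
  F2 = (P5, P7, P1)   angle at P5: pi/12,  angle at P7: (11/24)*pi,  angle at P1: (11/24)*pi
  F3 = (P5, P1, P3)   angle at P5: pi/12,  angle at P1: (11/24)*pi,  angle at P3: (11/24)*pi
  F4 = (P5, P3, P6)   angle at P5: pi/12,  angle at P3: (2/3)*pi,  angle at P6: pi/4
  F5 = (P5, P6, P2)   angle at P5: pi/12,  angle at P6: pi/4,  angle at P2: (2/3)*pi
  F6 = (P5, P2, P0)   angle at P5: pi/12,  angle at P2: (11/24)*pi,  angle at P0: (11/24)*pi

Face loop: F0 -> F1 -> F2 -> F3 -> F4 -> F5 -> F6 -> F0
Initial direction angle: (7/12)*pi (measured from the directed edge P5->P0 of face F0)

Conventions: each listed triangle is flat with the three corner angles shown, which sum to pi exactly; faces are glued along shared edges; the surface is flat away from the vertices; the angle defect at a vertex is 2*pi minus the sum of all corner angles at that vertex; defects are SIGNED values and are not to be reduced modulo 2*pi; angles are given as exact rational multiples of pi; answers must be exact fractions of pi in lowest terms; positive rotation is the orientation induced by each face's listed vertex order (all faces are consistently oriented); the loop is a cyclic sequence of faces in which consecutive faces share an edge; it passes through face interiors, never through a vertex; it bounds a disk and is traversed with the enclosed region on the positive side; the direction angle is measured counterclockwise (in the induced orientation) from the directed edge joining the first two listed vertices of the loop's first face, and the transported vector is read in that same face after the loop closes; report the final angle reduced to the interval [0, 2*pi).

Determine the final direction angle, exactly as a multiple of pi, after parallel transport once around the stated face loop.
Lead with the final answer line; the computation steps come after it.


Answer: final direction angle = (19/12)*pi

enclosed vertex P5: corner angles sum to pi, defect = 2*pi - pi = pi
the rotation equals the total enclosed defect, so the final angle is initial + defects (mod 2*pi)
final angle = (7/12)*pi + pi = (19/12)*pi (mod 2*pi)


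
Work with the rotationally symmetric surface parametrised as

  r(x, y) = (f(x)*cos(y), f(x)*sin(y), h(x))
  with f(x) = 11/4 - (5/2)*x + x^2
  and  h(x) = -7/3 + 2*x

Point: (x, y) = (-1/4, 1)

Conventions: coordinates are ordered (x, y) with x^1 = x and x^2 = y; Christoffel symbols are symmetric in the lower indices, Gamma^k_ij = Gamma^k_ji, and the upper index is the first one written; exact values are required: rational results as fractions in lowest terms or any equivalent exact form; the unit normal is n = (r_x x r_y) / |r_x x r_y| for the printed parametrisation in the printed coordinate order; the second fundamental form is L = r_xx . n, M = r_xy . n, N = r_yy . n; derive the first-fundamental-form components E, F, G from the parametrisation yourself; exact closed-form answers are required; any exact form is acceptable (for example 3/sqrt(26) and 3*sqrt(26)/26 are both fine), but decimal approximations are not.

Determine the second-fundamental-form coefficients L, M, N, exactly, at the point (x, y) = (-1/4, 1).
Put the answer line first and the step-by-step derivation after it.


Answer: L = -4*sqrt(13)/13, M = 0, N = 55*sqrt(13)/104

f = 55/16, f' = -3, f'' = 2, h' = 2, h'' = 0
E = 13, F = 0, G = 3025/256; answer radicand W^2 = 13
unnormalised second-form numerators: l = -4, m = 0, n = 55/8; L = l/sqrt(13), and similarly M = m/sqrt(W^2), N = n/sqrt(W^2)


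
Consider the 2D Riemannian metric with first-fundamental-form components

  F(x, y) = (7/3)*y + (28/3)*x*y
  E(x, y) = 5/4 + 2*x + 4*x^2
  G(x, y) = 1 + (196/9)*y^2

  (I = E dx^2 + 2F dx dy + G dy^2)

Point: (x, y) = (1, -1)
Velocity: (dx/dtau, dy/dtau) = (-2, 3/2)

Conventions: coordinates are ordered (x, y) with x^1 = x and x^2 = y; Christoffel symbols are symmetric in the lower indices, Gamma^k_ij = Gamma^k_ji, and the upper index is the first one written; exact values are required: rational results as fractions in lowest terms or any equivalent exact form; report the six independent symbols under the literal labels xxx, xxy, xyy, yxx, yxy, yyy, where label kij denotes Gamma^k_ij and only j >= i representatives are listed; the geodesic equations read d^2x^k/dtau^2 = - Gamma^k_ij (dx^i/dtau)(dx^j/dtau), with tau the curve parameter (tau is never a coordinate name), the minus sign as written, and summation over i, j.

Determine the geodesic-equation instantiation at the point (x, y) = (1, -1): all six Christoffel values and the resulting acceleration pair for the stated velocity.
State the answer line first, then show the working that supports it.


Answer: Gamma_xxx = 36/209, Gamma_xxy = 0, Gamma_xyy = 84/209, Gamma_yxx = -336/1045, Gamma_yxy = 0, Gamma_yyy = -784/1045; accelerations (d^2x/dtau^2, d^2y/dtau^2) = (-333/209, 3108/1045)

E = 29/4, F = -35/3, G = 205/9 at the point
E_x = 10, E_y = 0, F_x = -28/3, F_y = 35/3, G_x = 0, G_y = -392/9
EG - F^2 = 1045/36;  g^inv = (36/1045) * [[205/9, 35/3], [35/3, 29/4]]
first-kind symbols [ij,l] = (1/2)(d_i g_jl + d_j g_il - d_l g_ij): [xx,x] = E_x/2 = 5, [xx,y] = F_x - E_y/2 = -28/3, [xy,x] = E_y/2 = 0, [xy,y] = G_x/2 = 0, [yy,x] = F_y - G_x/2 = 35/3, [yy,y] = G_y/2 = -196/9
Gamma^x_ij = (G*[ij,x] - F*[ij,y])/(EG - F^2), Gamma^y_ij = (E*[ij,y] - F*[ij,x])/(EG - F^2)
Gamma_xxx = 36/209, Gamma_xxy = 0, Gamma_xyy = 84/209, Gamma_yxx = -336/1045, Gamma_yxy = 0, Gamma_yyy = -784/1045
d^2x/dtau^2 = -(Gamma_xxx*(-2)^2 + 2*Gamma_xxy*(-2)*(3/2) + Gamma_xyy*(3/2)^2) = -333/209
d^2y/dtau^2 = -(Gamma_yxx*(-2)^2 + 2*Gamma_yxy*(-2)*(3/2) + Gamma_yyy*(3/2)^2) = 3108/1045


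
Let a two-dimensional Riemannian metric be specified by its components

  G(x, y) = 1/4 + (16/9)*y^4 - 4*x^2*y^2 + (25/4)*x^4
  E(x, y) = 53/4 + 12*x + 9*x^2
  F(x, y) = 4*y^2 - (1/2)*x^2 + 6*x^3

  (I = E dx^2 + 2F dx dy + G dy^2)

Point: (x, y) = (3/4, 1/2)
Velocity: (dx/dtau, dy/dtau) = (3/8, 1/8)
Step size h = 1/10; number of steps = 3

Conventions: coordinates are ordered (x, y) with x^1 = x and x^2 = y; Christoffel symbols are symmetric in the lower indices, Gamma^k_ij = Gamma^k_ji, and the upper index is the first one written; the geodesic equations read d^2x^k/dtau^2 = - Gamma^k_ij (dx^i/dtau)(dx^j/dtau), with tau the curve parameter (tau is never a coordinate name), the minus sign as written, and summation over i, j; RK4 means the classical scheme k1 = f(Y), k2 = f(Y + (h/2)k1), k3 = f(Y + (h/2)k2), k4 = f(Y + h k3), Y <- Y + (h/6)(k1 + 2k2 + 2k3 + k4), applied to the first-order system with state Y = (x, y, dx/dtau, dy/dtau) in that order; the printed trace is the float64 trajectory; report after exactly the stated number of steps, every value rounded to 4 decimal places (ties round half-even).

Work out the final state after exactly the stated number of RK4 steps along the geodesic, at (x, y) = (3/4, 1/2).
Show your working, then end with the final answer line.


f(Y) = (dx/dtau, dy/dtau, -Gamma^x_ij Y'^i Y'^j, -Gamma^y_ij Y'^i Y'^j) with the Gammas evaluated at the stage position; h = 0.100000; intermediate values shown to 6 dp
step 0: x = 0.7500, y = 0.5000, dx/dtau = 0.3750, dy/dtau = 0.1250
step 1:
  k1: at (x, y) = (0.750000, 0.500000), (dx/dtau, dy/dtau) = (0.375000, 0.125000); Gamma_xxx = -0.206143, Gamma_xxy = -0.387397, Gamma_xyy = 0.033785, Gamma_yxx = 5.655470, Gamma_yxy = 3.255624, Gamma_yyy = -0.444984; k1 = (0.375000, 0.125000, 0.064779, -1.093562)
  k2: at (x, y) = (0.768750, 0.506250), (dx/dtau, dy/dtau) = (0.378239, 0.070322); Gamma_xxx = -0.213651, Gamma_xxy = -0.401592, Gamma_xyy = 0.021549, Gamma_yxx = 5.457002, Gamma_yxy = 3.230102, Gamma_yyy = -0.416652; k2 = (0.378239, 0.070322, 0.051823, -0.950476)
  k3: at (x, y) = (0.768912, 0.503516), (dx/dtau, dy/dtau) = (0.377591, 0.077476); Gamma_xxx = -0.208862, Gamma_xxy = -0.399295, Gamma_xyy = 0.019720, Gamma_yxx = 5.434010, Gamma_yxy = 3.220909, Gamma_yyy = -0.412870; k3 = (0.377591, 0.077476, 0.053022, -0.960727)
  k4: at (x, y) = (0.787759, 0.507748), (dx/dtau, dy/dtau) = (0.380302, 0.028927); Gamma_xxx = -0.212350, Gamma_xxy = -0.411527, Gamma_xyy = 0.005634, Gamma_yxx = 5.226169, Gamma_yxy = 3.185852, Gamma_yyy = -0.381960; k4 = (0.380302, 0.028927, 0.039762, -0.825636)
  Y <- Y + (h/6)(k1 + 2k2 + 2k3 + k4): x = 0.7878, y = 0.5075, dx/dtau = 0.3802, dy/dtau = 0.0293
step 2:
  k1: at (x, y) = (0.787783, 0.507492), (dx/dtau, dy/dtau) = (0.380237, 0.029307); Gamma_xxx = -0.211918, Gamma_xxy = -0.411318, Gamma_xyy = 0.005457, Gamma_yxx = 5.224046, Gamma_yxy = 3.184990, Gamma_yyy = -0.381606; k1 = (0.380237, 0.029307, 0.039801, -0.825950)
  k2: at (x, y) = (0.806795, 0.508957), (dx/dtau, dy/dtau) = (0.382227, -0.011991); Gamma_xxx = -0.210495, Gamma_xxy = -0.421037, Gamma_xyy = -0.010940, Gamma_yxx = 5.003390, Gamma_yxy = 3.138976, Gamma_yyy = -0.347493; k2 = (0.382227, -0.011991, 0.026895, -0.702160)
  k3: at (x, y) = (0.806894, 0.506893), (dx/dtau, dy/dtau) = (0.381582, -0.005801); Gamma_xxx = -0.207184, Gamma_xxy = -0.419333, Gamma_xyy = -0.012258, Gamma_yxx = 4.988516, Gamma_yxy = 3.132487, Gamma_yyy = -0.344939; k3 = (0.381582, -0.005801, 0.028311, -0.712471)
  k4: at (x, y) = (0.825941, 0.506912), (dx/dtau, dy/dtau) = (0.383068, -0.041941); Gamma_xxx = -0.203685, Gamma_xxy = -0.427741, Gamma_xyy = -0.029957, Gamma_yxx = 4.770050, Gamma_yxy = 3.081390, Gamma_yyy = -0.310024; k4 = (0.383068, -0.041941, 0.016197, -0.600406)
  Y <- Y + (h/6)(k1 + 2k2 + 2k3 + k4): x = 0.8260, y = 0.5067, dx/dtau = 0.3830, dy/dtau = -0.0416
step 3:
  k1: at (x, y) = (0.825965, 0.506688), (dx/dtau, dy/dtau) = (0.383011, -0.041620); Gamma_xxx = -0.203344, Gamma_xxy = -0.427567, Gamma_xyy = -0.030109, Gamma_yxx = 4.768418, Gamma_yxy = 3.080683, Gamma_yyy = -0.309738; k1 = (0.383011, -0.041620, 0.016250, -0.600758)
  k2: at (x, y) = (0.845115, 0.504607), (dx/dtau, dy/dtau) = (0.383823, -0.071658); Gamma_xxx = -0.197064, Gamma_xxy = -0.434253, Gamma_xyy = -0.049506, Gamma_yxx = 4.548772, Gamma_yxy = 3.023388, Gamma_yyy = -0.273433; k2 = (0.383823, -0.071658, 0.005398, -0.502411)
  k3: at (x, y) = (0.845156, 0.503105), (dx/dtau, dy/dtau) = (0.383281, -0.066741); Gamma_xxx = -0.194930, Gamma_xxy = -0.433069, Gamma_xyy = -0.050397, Gamma_yxx = 4.539953, Gamma_yxy = 3.019181, Gamma_yyy = -0.271815; k3 = (0.383281, -0.066741, 0.006704, -0.511262)
  k4: at (x, y) = (0.864293, 0.500014), (dx/dtau, dy/dtau) = (0.383681, -0.092747); Gamma_xxx = -0.187983, Gamma_xxy = -0.439035, Gamma_xyy = -0.070672, Gamma_yxx = 4.329214, Gamma_yxy = 2.960295, Gamma_yyy = -0.235847; k4 = (0.383681, -0.092747, -0.002965, -0.424595)
  Y <- Y + (h/6)(k1 + 2k2 + 2k3 + k4): x = 0.8643, y = 0.4998, dx/dtau = 0.3836, dy/dtau = -0.0925

Answer: x = 0.8643, y = 0.4998, dx/dtau = 0.3836, dy/dtau = -0.0925
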